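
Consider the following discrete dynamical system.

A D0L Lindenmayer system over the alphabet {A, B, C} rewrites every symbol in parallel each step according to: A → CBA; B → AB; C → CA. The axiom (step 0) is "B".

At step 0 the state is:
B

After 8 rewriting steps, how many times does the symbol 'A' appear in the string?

408

[0] B
[1] AB
[2] CBAAB
[3] CAABCBACBAAB
[4] CACBACBAABCAABCBACAABCBACBAAB
[5] CACBACAABCBACAABCBACBAABCACBACBAABCAABCBACACBACBAABCAABCBACAABCBACBAAB
[6] CACBACAABCBACACBACBAABCAABCBACACBACBAABCAABCBACAABCBACBAAB…CAABCBACBAABCACBACBAABCAABCBACACBACBAABCAABCBACAABCBACBAAB  (len 169)
[7] CACBACAABCBACACBACBAABCAABCBACACBACAABCBACAABCBACBAABCACBA…CAABCBACBAABCACBACBAABCAABCBACACBACBAABCAABCBACAABCBACBAAB  (len 408)
[8] CACBACAABCBACACBACBAABCAABCBACACBACAABCBACAABCBACBAABCACBA…CAABCBACBAABCACBACBAABCAABCBACACBACBAABCAABCBACAABCBACBAAB  (len 985)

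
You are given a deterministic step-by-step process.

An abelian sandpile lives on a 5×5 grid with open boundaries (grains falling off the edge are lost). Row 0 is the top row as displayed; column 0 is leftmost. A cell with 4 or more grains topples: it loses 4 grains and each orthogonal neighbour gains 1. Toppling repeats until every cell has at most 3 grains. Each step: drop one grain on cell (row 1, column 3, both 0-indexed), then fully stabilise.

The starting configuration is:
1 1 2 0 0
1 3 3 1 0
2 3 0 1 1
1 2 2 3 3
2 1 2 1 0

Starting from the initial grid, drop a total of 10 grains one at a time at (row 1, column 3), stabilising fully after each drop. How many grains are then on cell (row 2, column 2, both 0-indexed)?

3

k=0  1 1 2 0 0
1 3 3 1 0
2 3 0 1 1
1 2 2 3 3
2 1 2 1 0
k=1  1 1 2 0 0
1 3 3 2 0
2 3 0 1 1
1 2 2 3 3
2 1 2 1 0
k=2  1 1 2 0 0
1 3 3 3 0
2 3 0 1 1
1 2 2 3 3
2 1 2 1 0
k=3  1 2 3 1 0
2 1 1 1 1
3 0 2 2 1
1 3 2 3 3
2 1 2 1 0
k=4  1 2 3 1 0
2 1 1 2 1
3 0 2 2 1
1 3 2 3 3
2 1 2 1 0
k=5  1 2 3 1 0
2 1 1 3 1
3 0 2 2 1
1 3 2 3 3
2 1 2 1 0
k=6  1 2 3 2 0
2 1 2 0 2
3 0 2 3 1
1 3 2 3 3
2 1 2 1 0
k=7  1 2 3 2 0
2 1 2 1 2
3 0 2 3 1
1 3 2 3 3
2 1 2 1 0
k=8  1 2 3 2 0
2 1 2 2 2
3 0 2 3 1
1 3 2 3 3
2 1 2 1 0
k=9  1 2 3 2 0
2 1 2 3 2
3 0 2 3 1
1 3 2 3 3
2 1 2 1 0
k=10  1 2 3 3 0
2 1 3 1 3
3 0 3 1 3
1 3 3 1 0
2 1 2 2 1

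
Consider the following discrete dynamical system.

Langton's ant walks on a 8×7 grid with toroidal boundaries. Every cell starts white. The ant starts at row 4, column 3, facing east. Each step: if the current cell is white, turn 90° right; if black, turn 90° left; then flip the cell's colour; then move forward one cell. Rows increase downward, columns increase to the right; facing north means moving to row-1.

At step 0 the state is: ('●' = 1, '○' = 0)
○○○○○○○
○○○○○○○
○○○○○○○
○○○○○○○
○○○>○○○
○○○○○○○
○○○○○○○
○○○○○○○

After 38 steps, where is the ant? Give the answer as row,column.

3,0

gen 0: ○○○○○○○
○○○○○○○
○○○○○○○
○○○○○○○
○○○>○○○
○○○○○○○
○○○○○○○
○○○○○○○
gen 1: ○○○○○○○
○○○○○○○
○○○○○○○
○○○○○○○
○○○●○○○
○○○v○○○
○○○○○○○
○○○○○○○
gen 2: ○○○○○○○
○○○○○○○
○○○○○○○
○○○○○○○
○○○●○○○
○○<●○○○
○○○○○○○
○○○○○○○
gen 3: ○○○○○○○
○○○○○○○
○○○○○○○
○○○○○○○
○○^●○○○
○○●●○○○
○○○○○○○
○○○○○○○
gen 4: ○○○○○○○
○○○○○○○
○○○○○○○
○○○○○○○
○○●>○○○
○○●●○○○
○○○○○○○
○○○○○○○
gen 5: ○○○○○○○
○○○○○○○
○○○○○○○
○○○^○○○
○○●○○○○
○○●●○○○
○○○○○○○
○○○○○○○
gen 6: ○○○○○○○
○○○○○○○
○○○○○○○
○○○●>○○
○○●○○○○
○○●●○○○
○○○○○○○
○○○○○○○
gen 7: ○○○○○○○
○○○○○○○
○○○○○○○
○○○●●○○
○○●○v○○
○○●●○○○
○○○○○○○
○○○○○○○
gen 8: ○○○○○○○
○○○○○○○
○○○○○○○
○○○●●○○
○○●<●○○
○○●●○○○
○○○○○○○
○○○○○○○
gen 9: ○○○○○○○
○○○○○○○
○○○○○○○
○○○^●○○
○○●●●○○
○○●●○○○
○○○○○○○
○○○○○○○
gen 10: ○○○○○○○
○○○○○○○
○○○○○○○
○○<○●○○
○○●●●○○
○○●●○○○
○○○○○○○
○○○○○○○
gen 11: ○○○○○○○
○○○○○○○
○○^○○○○
○○●○●○○
○○●●●○○
○○●●○○○
○○○○○○○
○○○○○○○
gen 12: ○○○○○○○
○○○○○○○
○○●>○○○
○○●○●○○
○○●●●○○
○○●●○○○
○○○○○○○
○○○○○○○
gen 13: ○○○○○○○
○○○○○○○
○○●●○○○
○○●v●○○
○○●●●○○
○○●●○○○
○○○○○○○
○○○○○○○
gen 14: ○○○○○○○
○○○○○○○
○○●●○○○
○○<●●○○
○○●●●○○
○○●●○○○
○○○○○○○
○○○○○○○
gen 15: ○○○○○○○
○○○○○○○
○○●●○○○
○○○●●○○
○○v●●○○
○○●●○○○
○○○○○○○
○○○○○○○
gen 16: ○○○○○○○
○○○○○○○
○○●●○○○
○○○●●○○
○○○>●○○
○○●●○○○
○○○○○○○
○○○○○○○
gen 17: ○○○○○○○
○○○○○○○
○○●●○○○
○○○^●○○
○○○○●○○
○○●●○○○
○○○○○○○
○○○○○○○
gen 18: ○○○○○○○
○○○○○○○
○○●●○○○
○○<○●○○
○○○○●○○
○○●●○○○
○○○○○○○
○○○○○○○
gen 19: ○○○○○○○
○○○○○○○
○○^●○○○
○○●○●○○
○○○○●○○
○○●●○○○
○○○○○○○
○○○○○○○
gen 20: ○○○○○○○
○○○○○○○
○<○●○○○
○○●○●○○
○○○○●○○
○○●●○○○
○○○○○○○
○○○○○○○
gen 21: ○○○○○○○
○^○○○○○
○●○●○○○
○○●○●○○
○○○○●○○
○○●●○○○
○○○○○○○
○○○○○○○
gen 22: ○○○○○○○
○●>○○○○
○●○●○○○
○○●○●○○
○○○○●○○
○○●●○○○
○○○○○○○
○○○○○○○
gen 23: ○○○○○○○
○●●○○○○
○●v●○○○
○○●○●○○
○○○○●○○
○○●●○○○
○○○○○○○
○○○○○○○
gen 24: ○○○○○○○
○●●○○○○
○<●●○○○
○○●○●○○
○○○○●○○
○○●●○○○
○○○○○○○
○○○○○○○
gen 25: ○○○○○○○
○●●○○○○
○○●●○○○
○v●○●○○
○○○○●○○
○○●●○○○
○○○○○○○
○○○○○○○
gen 26: ○○○○○○○
○●●○○○○
○○●●○○○
<●●○●○○
○○○○●○○
○○●●○○○
○○○○○○○
○○○○○○○
gen 27: ○○○○○○○
○●●○○○○
^○●●○○○
●●●○●○○
○○○○●○○
○○●●○○○
○○○○○○○
○○○○○○○
gen 28: ○○○○○○○
○●●○○○○
●>●●○○○
●●●○●○○
○○○○●○○
○○●●○○○
○○○○○○○
○○○○○○○
gen 29: ○○○○○○○
○●●○○○○
●●●●○○○
●v●○●○○
○○○○●○○
○○●●○○○
○○○○○○○
○○○○○○○
gen 30: ○○○○○○○
○●●○○○○
●●●●○○○
●○>○●○○
○○○○●○○
○○●●○○○
○○○○○○○
○○○○○○○
gen 31: ○○○○○○○
○●●○○○○
●●^●○○○
●○○○●○○
○○○○●○○
○○●●○○○
○○○○○○○
○○○○○○○
gen 32: ○○○○○○○
○●●○○○○
●<○●○○○
●○○○●○○
○○○○●○○
○○●●○○○
○○○○○○○
○○○○○○○
gen 33: ○○○○○○○
○●●○○○○
●○○●○○○
●v○○●○○
○○○○●○○
○○●●○○○
○○○○○○○
○○○○○○○
gen 34: ○○○○○○○
○●●○○○○
●○○●○○○
<●○○●○○
○○○○●○○
○○●●○○○
○○○○○○○
○○○○○○○
gen 35: ○○○○○○○
○●●○○○○
●○○●○○○
○●○○●○○
v○○○●○○
○○●●○○○
○○○○○○○
○○○○○○○
gen 36: ○○○○○○○
○●●○○○○
●○○●○○○
○●○○●○○
●○○○●○<
○○●●○○○
○○○○○○○
○○○○○○○
gen 37: ○○○○○○○
○●●○○○○
●○○●○○○
○●○○●○^
●○○○●○●
○○●●○○○
○○○○○○○
○○○○○○○
gen 38: ○○○○○○○
○●●○○○○
●○○●○○○
>●○○●○●
●○○○●○●
○○●●○○○
○○○○○○○
○○○○○○○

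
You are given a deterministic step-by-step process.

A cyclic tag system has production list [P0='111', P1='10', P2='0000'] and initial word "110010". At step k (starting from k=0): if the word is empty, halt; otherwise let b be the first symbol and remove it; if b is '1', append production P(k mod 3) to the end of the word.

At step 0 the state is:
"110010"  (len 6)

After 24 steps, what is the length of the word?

[0] "110010"  (len 6)
[1] "10010111"  (len 8)
[2] "001011110"  (len 9)
[3] "01011110"  (len 8)
[4] "1011110"  (len 7)
[5] "01111010"  (len 8)
[6] "1111010"  (len 7)
[7] "111010111"  (len 9)
[8] "1101011110"  (len 10)
[9] "1010111100000"  (len 13)
[10] "010111100000111"  (len 15)
[11] "10111100000111"  (len 14)
[12] "01111000001110000"  (len 17)
[13] "1111000001110000"  (len 16)
[14] "11100000111000010"  (len 17)
[15] "11000001110000100000"  (len 20)
[16] "1000001110000100000111"  (len 22)
[17] "00000111000010000011110"  (len 23)
[18] "0000111000010000011110"  (len 22)
[19] "000111000010000011110"  (len 21)
[20] "00111000010000011110"  (len 20)
[21] "0111000010000011110"  (len 19)
[22] "111000010000011110"  (len 18)
[23] "1100001000001111010"  (len 19)
[24] "1000010000011110100000"  (len 22)

22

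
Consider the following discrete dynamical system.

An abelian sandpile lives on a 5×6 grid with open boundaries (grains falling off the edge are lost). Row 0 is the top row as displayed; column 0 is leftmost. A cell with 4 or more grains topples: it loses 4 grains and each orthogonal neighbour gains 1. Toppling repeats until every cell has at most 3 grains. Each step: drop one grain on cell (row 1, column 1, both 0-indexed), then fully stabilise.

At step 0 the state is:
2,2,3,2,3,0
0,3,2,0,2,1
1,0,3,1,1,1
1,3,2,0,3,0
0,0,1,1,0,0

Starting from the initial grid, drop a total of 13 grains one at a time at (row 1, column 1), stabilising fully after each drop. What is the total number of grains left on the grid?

[0] 2,2,3,2,3,0
0,3,2,0,2,1
1,0,3,1,1,1
1,3,2,0,3,0
0,0,1,1,0,0
[1] 2,3,3,2,3,0
1,0,3,0,2,1
1,1,3,1,1,1
1,3,2,0,3,0
0,0,1,1,0,0
[2] 2,3,3,2,3,0
1,1,3,0,2,1
1,1,3,1,1,1
1,3,2,0,3,0
0,0,1,1,0,0
[3] 2,3,3,2,3,0
1,2,3,0,2,1
1,1,3,1,1,1
1,3,2,0,3,0
0,0,1,1,0,0
[4] 2,3,3,2,3,0
1,3,3,0,2,1
1,1,3,1,1,1
1,3,2,0,3,0
0,0,1,1,0,0
[5] 3,1,1,3,3,0
2,2,2,1,2,1
1,3,0,2,1,1
1,3,3,0,3,0
0,0,1,1,0,0
[6] 3,1,1,3,3,0
2,3,2,1,2,1
1,3,0,2,1,1
1,3,3,0,3,0
0,0,1,1,0,0
[7] 3,2,1,3,3,0
3,1,3,1,2,1
2,1,2,2,1,1
2,1,0,1,3,0
0,1,2,1,0,0
[8] 3,2,1,3,3,0
3,2,3,1,2,1
2,1,2,2,1,1
2,1,0,1,3,0
0,1,2,1,0,0
[9] 3,2,1,3,3,0
3,3,3,1,2,1
2,1,2,2,1,1
2,1,0,1,3,0
0,1,2,1,0,0
[10] 1,0,3,3,3,0
1,3,0,2,2,1
3,2,3,2,1,1
2,1,0,1,3,0
0,1,2,1,0,0
[11] 1,1,3,3,3,0
2,0,1,2,2,1
3,3,3,2,1,1
2,1,0,1,3,0
0,1,2,1,0,0
[12] 1,1,3,3,3,0
2,1,1,2,2,1
3,3,3,2,1,1
2,1,0,1,3,0
0,1,2,1,0,0
[13] 1,1,3,3,3,0
2,2,1,2,2,1
3,3,3,2,1,1
2,1,0,1,3,0
0,1,2,1,0,0

45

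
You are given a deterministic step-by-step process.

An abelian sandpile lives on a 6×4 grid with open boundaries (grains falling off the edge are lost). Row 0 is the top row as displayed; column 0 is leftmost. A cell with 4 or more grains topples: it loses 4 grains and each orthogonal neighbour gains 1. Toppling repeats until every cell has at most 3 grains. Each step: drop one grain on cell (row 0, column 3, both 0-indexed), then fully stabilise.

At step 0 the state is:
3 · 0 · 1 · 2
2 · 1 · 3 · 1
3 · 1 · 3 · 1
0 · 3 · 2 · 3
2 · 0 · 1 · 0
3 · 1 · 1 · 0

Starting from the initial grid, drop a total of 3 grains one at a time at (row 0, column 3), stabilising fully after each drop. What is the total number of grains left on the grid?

k=0  3 · 0 · 1 · 2
2 · 1 · 3 · 1
3 · 1 · 3 · 1
0 · 3 · 2 · 3
2 · 0 · 1 · 0
3 · 1 · 1 · 0
k=1  3 · 0 · 1 · 3
2 · 1 · 3 · 1
3 · 1 · 3 · 1
0 · 3 · 2 · 3
2 · 0 · 1 · 0
3 · 1 · 1 · 0
k=2  3 · 0 · 2 · 0
2 · 1 · 3 · 2
3 · 1 · 3 · 1
0 · 3 · 2 · 3
2 · 0 · 1 · 0
3 · 1 · 1 · 0
k=3  3 · 0 · 2 · 1
2 · 1 · 3 · 2
3 · 1 · 3 · 1
0 · 3 · 2 · 3
2 · 0 · 1 · 0
3 · 1 · 1 · 0

38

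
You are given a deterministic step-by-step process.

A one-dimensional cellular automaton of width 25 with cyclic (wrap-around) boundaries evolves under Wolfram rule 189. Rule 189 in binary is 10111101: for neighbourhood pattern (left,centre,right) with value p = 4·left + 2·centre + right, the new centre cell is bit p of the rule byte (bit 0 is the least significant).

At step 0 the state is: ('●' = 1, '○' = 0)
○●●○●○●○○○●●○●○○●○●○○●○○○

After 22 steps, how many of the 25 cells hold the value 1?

21

0) ○●●○●○●○○○●●○●○○●○●○○●○○○
1) ○●○●●●●●●○●○●●●○●●●●○●●●●
2) ●●●●●●●●○●●●●●○●●●●○●●●●○
3) ●●●●●●●○●●●●●○●●●●○●●●●○●
4) ●●●●●●○●●●●●○●●●●○●●●●○●●
5) ●●●●●○●●●●●○●●●●○●●●●○●●●
6) ●●●●○●●●●●○●●●●○●●●●○●●●●
7) ●●●○●●●●●○●●●●○●●●●○●●●●●
8) ●●○●●●●●○●●●●○●●●●○●●●●●●
9) ●○●●●●●○●●●●○●●●●○●●●●●●●
10) ○●●●●●○●●●●○●●●●○●●●●●●●●
11) ●●●●●○●●●●○●●●●○●●●●●●●●○
12) ●●●●○●●●●○●●●●○●●●●●●●●○●
13) ●●●○●●●●○●●●●○●●●●●●●●○●●
14) ●●○●●●●○●●●●○●●●●●●●●○●●●
15) ●○●●●●○●●●●○●●●●●●●●○●●●●
16) ○●●●●○●●●●○●●●●●●●●○●●●●●
17) ●●●●○●●●●○●●●●●●●●○●●●●●○
18) ●●●○●●●●○●●●●●●●●○●●●●●○●
19) ●●○●●●●○●●●●●●●●○●●●●●○●●
20) ●○●●●●○●●●●●●●●○●●●●●○●●●
21) ○●●●●○●●●●●●●●○●●●●●○●●●●
22) ●●●●○●●●●●●●●○●●●●●○●●●●○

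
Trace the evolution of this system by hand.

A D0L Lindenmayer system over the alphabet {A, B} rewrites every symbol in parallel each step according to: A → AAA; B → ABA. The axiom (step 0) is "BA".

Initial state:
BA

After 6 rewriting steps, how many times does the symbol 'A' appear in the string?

1457

[0] BA
[1] ABAAAA
[2] AAAABAAAAAAAAAAAAA
[3] AAAAAAAAAAAAABAAAAAAAAAAAAAAAAAAAAAAAAAAAAAAAAAAAAAAAA
[4] AAAAAAAAAAAAAAAAAAAAAAAAAAAAAAAAAAAAAAAABAAAAAAAAAAAAAAAAA…AAAAAAAAAAAAAAAAAAAAAAAAAAAAAAAAAAAAAAAAAAAAAAAAAAAAAAAAAA  (len 162)
[5] AAAAAAAAAAAAAAAAAAAAAAAAAAAAAAAAAAAAAAAAAAAAAAAAAAAAAAAAAA…AAAAAAAAAAAAAAAAAAAAAAAAAAAAAAAAAAAAAAAAAAAAAAAAAAAAAAAAAA  (len 486)
[6] AAAAAAAAAAAAAAAAAAAAAAAAAAAAAAAAAAAAAAAAAAAAAAAAAAAAAAAAAA…AAAAAAAAAAAAAAAAAAAAAAAAAAAAAAAAAAAAAAAAAAAAAAAAAAAAAAAAAA  (len 1458)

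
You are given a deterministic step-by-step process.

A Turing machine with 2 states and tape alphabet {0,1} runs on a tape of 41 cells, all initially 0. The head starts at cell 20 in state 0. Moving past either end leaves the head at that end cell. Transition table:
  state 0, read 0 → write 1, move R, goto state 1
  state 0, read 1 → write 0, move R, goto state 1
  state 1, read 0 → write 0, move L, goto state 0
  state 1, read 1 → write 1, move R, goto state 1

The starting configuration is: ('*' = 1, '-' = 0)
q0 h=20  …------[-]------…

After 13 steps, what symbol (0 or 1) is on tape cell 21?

[0] q0 h=20  …------[-]------…
[1] q1 h=21  …-----*[-]------…
[2] q0 h=20  …------[*]------…
[3] q1 h=21  …------[-]------…
[4] q0 h=20  …------[-]------…
[5] q1 h=21  …-----*[-]------…
[6] q0 h=20  …------[*]------…
[7] q1 h=21  …------[-]------…
[8] q0 h=20  …------[-]------…
[9] q1 h=21  …-----*[-]------…
[10] q0 h=20  …------[*]------…
[11] q1 h=21  …------[-]------…
[12] q0 h=20  …------[-]------…
[13] q1 h=21  …-----*[-]------…

0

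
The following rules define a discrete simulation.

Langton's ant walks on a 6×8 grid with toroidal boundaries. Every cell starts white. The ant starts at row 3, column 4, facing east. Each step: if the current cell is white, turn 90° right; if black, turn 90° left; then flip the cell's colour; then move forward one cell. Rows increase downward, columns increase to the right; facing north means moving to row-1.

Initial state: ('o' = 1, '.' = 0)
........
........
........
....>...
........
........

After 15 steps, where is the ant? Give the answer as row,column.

3,3

t=0: ........
........
........
....>...
........
........
t=1: ........
........
........
....o...
....v...
........
t=2: ........
........
........
....o...
...<o...
........
t=3: ........
........
........
...^o...
...oo...
........
t=4: ........
........
........
...o>...
...oo...
........
t=5: ........
........
....^...
...o....
...oo...
........
t=6: ........
........
....o>..
...o....
...oo...
........
t=7: ........
........
....oo..
...o.v..
...oo...
........
t=8: ........
........
....oo..
...o<o..
...oo...
........
t=9: ........
........
....^o..
...ooo..
...oo...
........
t=10: ........
........
...<.o..
...ooo..
...oo...
........
t=11: ........
...^....
...o.o..
...ooo..
...oo...
........
t=12: ........
...o>...
...o.o..
...ooo..
...oo...
........
t=13: ........
...oo...
...ovo..
...ooo..
...oo...
........
t=14: ........
...oo...
...<oo..
...ooo..
...oo...
........
t=15: ........
...oo...
....oo..
...voo..
...oo...
........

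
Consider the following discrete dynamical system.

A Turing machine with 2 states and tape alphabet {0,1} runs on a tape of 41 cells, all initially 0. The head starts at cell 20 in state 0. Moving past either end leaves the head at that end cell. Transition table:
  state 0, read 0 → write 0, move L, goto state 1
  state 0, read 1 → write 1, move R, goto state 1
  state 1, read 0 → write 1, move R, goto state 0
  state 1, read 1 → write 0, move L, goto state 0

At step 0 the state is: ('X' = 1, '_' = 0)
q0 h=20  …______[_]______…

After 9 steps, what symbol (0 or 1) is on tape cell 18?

step 0: q0 h=20  …______[_]______…
step 1: q1 h=19  …______[_]______…
step 2: q0 h=20  …_____X[_]______…
step 3: q1 h=19  …______[X]______…
step 4: q0 h=18  …______[_]______…
step 5: q1 h=17  …______[_]______…
step 6: q0 h=18  …_____X[_]______…
step 7: q1 h=17  …______[X]______…
step 8: q0 h=16  …______[_]______…
step 9: q1 h=15  …______[_]______…

0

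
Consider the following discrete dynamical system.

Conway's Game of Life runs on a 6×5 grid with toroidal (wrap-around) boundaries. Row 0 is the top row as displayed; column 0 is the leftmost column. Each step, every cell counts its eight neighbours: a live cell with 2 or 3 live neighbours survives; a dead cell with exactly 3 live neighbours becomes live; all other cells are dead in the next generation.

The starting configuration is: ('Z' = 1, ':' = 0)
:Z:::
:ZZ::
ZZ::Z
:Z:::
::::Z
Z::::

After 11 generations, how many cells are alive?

6

[0] :Z:::
:ZZ::
ZZ::Z
:Z:::
::::Z
Z::::
[1] ZZZ::
::Z::
:::::
:Z::Z
Z::::
Z::::
[2] Z:Z::
::Z::
:::::
Z::::
ZZ::Z
Z:::Z
[3] Z::ZZ
:Z:::
:::::
ZZ::Z
:Z:::
:::Z:
[4] Z:ZZZ
Z:::Z
:Z:::
ZZ:::
:ZZ:Z
Z:ZZ:
[5] ::Z::
::Z::
:Z::Z
:::::
::::Z
:::::
[6] :::::
:ZZZ:
:::::
Z::::
:::::
:::::
[7] ::Z::
::Z::
:ZZ::
:::::
:::::
:::::
[8] :::::
::ZZ:
:ZZ::
:::::
:::::
:::::
[9] :::::
:ZZZ:
:ZZZ:
:::::
:::::
:::::
[10] ::Z::
:Z:Z:
:Z:Z:
::Z::
:::::
:::::
[11] ::Z::
:Z:Z:
:Z:Z:
::Z::
:::::
:::::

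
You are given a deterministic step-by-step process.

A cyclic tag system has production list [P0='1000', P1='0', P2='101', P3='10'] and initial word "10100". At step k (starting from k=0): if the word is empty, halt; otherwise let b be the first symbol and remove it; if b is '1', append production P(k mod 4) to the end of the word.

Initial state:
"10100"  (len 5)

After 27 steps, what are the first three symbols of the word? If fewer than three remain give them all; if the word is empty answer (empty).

step 0: "10100"  (len 5)
step 1: "01001000"  (len 8)
step 2: "1001000"  (len 7)
step 3: "001000101"  (len 9)
step 4: "01000101"  (len 8)
step 5: "1000101"  (len 7)
step 6: "0001010"  (len 7)
step 7: "001010"  (len 6)
step 8: "01010"  (len 5)
step 9: "1010"  (len 4)
step 10: "0100"  (len 4)
step 11: "100"  (len 3)
step 12: "0010"  (len 4)
step 13: "010"  (len 3)
step 14: "10"  (len 2)
step 15: "0101"  (len 4)
step 16: "101"  (len 3)
step 17: "011000"  (len 6)
step 18: "11000"  (len 5)
step 19: "1000101"  (len 7)
step 20: "00010110"  (len 8)
step 21: "0010110"  (len 7)
step 22: "010110"  (len 6)
step 23: "10110"  (len 5)
step 24: "011010"  (len 6)
step 25: "11010"  (len 5)
step 26: "10100"  (len 5)
step 27: "0100101"  (len 7)

010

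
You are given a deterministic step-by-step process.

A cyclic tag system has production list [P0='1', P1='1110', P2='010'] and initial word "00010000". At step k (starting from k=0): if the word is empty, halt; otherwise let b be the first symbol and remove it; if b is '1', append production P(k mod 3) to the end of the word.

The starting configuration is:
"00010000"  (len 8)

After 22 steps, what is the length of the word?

14

step 0: "00010000"  (len 8)
step 1: "0010000"  (len 7)
step 2: "010000"  (len 6)
step 3: "10000"  (len 5)
step 4: "00001"  (len 5)
step 5: "0001"  (len 4)
step 6: "001"  (len 3)
step 7: "01"  (len 2)
step 8: "1"  (len 1)
step 9: "010"  (len 3)
step 10: "10"  (len 2)
step 11: "01110"  (len 5)
step 12: "1110"  (len 4)
step 13: "1101"  (len 4)
step 14: "1011110"  (len 7)
step 15: "011110010"  (len 9)
step 16: "11110010"  (len 8)
step 17: "11100101110"  (len 11)
step 18: "1100101110010"  (len 13)
step 19: "1001011100101"  (len 13)
step 20: "0010111001011110"  (len 16)
step 21: "010111001011110"  (len 15)
step 22: "10111001011110"  (len 14)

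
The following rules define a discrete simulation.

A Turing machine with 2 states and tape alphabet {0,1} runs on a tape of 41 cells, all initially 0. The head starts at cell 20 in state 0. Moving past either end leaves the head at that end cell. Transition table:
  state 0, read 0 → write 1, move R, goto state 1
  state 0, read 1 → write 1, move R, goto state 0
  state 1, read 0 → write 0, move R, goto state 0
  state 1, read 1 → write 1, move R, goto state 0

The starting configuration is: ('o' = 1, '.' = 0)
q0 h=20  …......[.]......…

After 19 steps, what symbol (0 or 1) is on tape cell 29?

k=0  q0 h=20  …......[.]......…
k=1  q1 h=21  ….....o[.]......…
k=2  q0 h=22  …....o.[.]......…
k=3  q1 h=23  …...o.o[.]......…
k=4  q0 h=24  …..o.o.[.]......…
k=5  q1 h=25  ….o.o.o[.]......…
k=6  q0 h=26  …o.o.o.[.]......…
k=7  q1 h=27  ….o.o.o[.]......…
k=8  q0 h=28  …o.o.o.[.]......…
k=9  q1 h=29  ….o.o.o[.]......…
k=10  q0 h=30  …o.o.o.[.]......…
k=11  q1 h=31  ….o.o.o[.]......…
k=12  q0 h=32  …o.o.o.[.]......…
k=13  q1 h=33  ….o.o.o[.]......…
k=14  q0 h=34  …o.o.o.[.]......|
k=15  q1 h=35  ….o.o.o[.].....|
k=16  q0 h=36  …o.o.o.[.]....|
k=17  q1 h=37  ….o.o.o[.]...|
k=18  q0 h=38  …o.o.o.[.]..|
k=19  q1 h=39  ….o.o.o[.].|

0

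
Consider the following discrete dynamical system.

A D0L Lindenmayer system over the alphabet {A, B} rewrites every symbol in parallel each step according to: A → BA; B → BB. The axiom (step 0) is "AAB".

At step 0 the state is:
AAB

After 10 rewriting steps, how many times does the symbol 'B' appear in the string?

3070

k=0  AAB
k=1  BABABB
k=2  BBBABBBABBBB
k=3  BBBBBBBABBBBBBBABBBBBBBB
k=4  BBBBBBBBBBBBBBBABBBBBBBBBBBBBBBABBBBBBBBBBBBBBBB
k=5  BBBBBBBBBBBBBBBBBBBBBBBBBBBBBBBABBBBBBBBBBBBBBBBBBBBBBBBBBBBBBBABBBBBBBBBBBBBBBBBBBBBBBBBBBBBBBB
k=6  BBBBBBBBBBBBBBBBBBBBBBBBBBBBBBBBBBBBBBBBBBBBBBBBBBBBBBBBBB…BBBBBBBBBBBBBBBBBBBBBBBBBBBBBBBBBBBBBBBBBBBBBBBBBBBBBBBBBB  (len 192)
k=7  BBBBBBBBBBBBBBBBBBBBBBBBBBBBBBBBBBBBBBBBBBBBBBBBBBBBBBBBBB…BBBBBBBBBBBBBBBBBBBBBBBBBBBBBBBBBBBBBBBBBBBBBBBBBBBBBBBBBB  (len 384)
k=8  BBBBBBBBBBBBBBBBBBBBBBBBBBBBBBBBBBBBBBBBBBBBBBBBBBBBBBBBBB…BBBBBBBBBBBBBBBBBBBBBBBBBBBBBBBBBBBBBBBBBBBBBBBBBBBBBBBBBB  (len 768)
k=9  BBBBBBBBBBBBBBBBBBBBBBBBBBBBBBBBBBBBBBBBBBBBBBBBBBBBBBBBBB…BBBBBBBBBBBBBBBBBBBBBBBBBBBBBBBBBBBBBBBBBBBBBBBBBBBBBBBBBB  (len 1536)
k=10  BBBBBBBBBBBBBBBBBBBBBBBBBBBBBBBBBBBBBBBBBBBBBBBBBBBBBBBBBB…BBBBBBBBBBBBBBBBBBBBBBBBBBBBBBBBBBBBBBBBBBBBBBBBBBBBBBBBBB  (len 3072)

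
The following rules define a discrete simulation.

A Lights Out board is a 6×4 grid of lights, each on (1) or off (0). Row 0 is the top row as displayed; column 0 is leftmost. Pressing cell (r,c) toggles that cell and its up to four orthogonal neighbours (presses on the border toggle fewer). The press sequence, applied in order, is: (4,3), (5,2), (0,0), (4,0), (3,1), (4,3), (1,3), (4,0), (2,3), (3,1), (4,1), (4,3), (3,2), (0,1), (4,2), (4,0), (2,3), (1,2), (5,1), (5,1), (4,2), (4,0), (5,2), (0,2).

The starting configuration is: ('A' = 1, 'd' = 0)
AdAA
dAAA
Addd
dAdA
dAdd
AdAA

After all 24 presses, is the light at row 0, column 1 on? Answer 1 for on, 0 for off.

[0] AdAA
dAAA
Addd
dAdA
dAdd
AdAA
[1] AdAA
dAAA
Addd
dAdd
dAAA
AdAd
[2] AdAA
dAAA
Addd
dAdd
dAdA
AAdA
[3] dAAA
AAAA
Addd
dAdd
dAdA
AAdA
[4] dAAA
AAAA
Addd
AAdd
AddA
dAdA
[5] dAAA
AAAA
AAdd
ddAd
AAdA
dAdA
[6] dAAA
AAAA
AAdd
ddAA
AAAd
dAdd
[7] dAAd
AAdd
AAdA
ddAA
AAAd
dAdd
[8] dAAd
AAdd
AAdA
AdAA
ddAd
AAdd
[9] dAAd
AAdA
AAAd
AdAd
ddAd
AAdd
[10] dAAd
AAdA
AdAd
dAdd
dAAd
AAdd
[11] dAAd
AAdA
AdAd
dddd
Addd
Addd
[12] dAAd
AAdA
AdAd
dddA
AdAA
AddA
[13] dAAd
AAdA
Addd
dAAd
AddA
AddA
[14] Addd
AddA
Addd
dAAd
AddA
AddA
[15] Addd
AddA
Addd
dAdd
AAAd
AdAA
[16] Addd
AddA
Addd
AAdd
ddAd
ddAA
[17] Addd
Addd
AdAA
AAdA
ddAd
ddAA
[18] AdAd
AAAA
AddA
AAdA
ddAd
ddAA
[19] AdAd
AAAA
AddA
AAdA
dAAd
AAdA
[20] AdAd
AAAA
AddA
AAdA
ddAd
ddAA
[21] AdAd
AAAA
AddA
AAAA
dAdA
dddA
[22] AdAd
AAAA
AddA
dAAA
AddA
AddA
[23] AdAd
AAAA
AddA
dAAA
AdAA
AAAd
[24] AAdA
AAdA
AddA
dAAA
AdAA
AAAd

1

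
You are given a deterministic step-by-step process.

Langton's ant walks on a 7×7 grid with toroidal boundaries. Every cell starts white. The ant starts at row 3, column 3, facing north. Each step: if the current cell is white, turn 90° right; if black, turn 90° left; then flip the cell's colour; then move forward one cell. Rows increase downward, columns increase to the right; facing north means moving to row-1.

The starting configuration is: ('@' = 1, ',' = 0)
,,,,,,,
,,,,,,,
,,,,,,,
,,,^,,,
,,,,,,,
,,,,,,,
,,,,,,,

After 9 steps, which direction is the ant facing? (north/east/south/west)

0) ,,,,,,,
,,,,,,,
,,,,,,,
,,,^,,,
,,,,,,,
,,,,,,,
,,,,,,,
1) ,,,,,,,
,,,,,,,
,,,,,,,
,,,@>,,
,,,,,,,
,,,,,,,
,,,,,,,
2) ,,,,,,,
,,,,,,,
,,,,,,,
,,,@@,,
,,,,v,,
,,,,,,,
,,,,,,,
3) ,,,,,,,
,,,,,,,
,,,,,,,
,,,@@,,
,,,<@,,
,,,,,,,
,,,,,,,
4) ,,,,,,,
,,,,,,,
,,,,,,,
,,,^@,,
,,,@@,,
,,,,,,,
,,,,,,,
5) ,,,,,,,
,,,,,,,
,,,,,,,
,,<,@,,
,,,@@,,
,,,,,,,
,,,,,,,
6) ,,,,,,,
,,,,,,,
,,^,,,,
,,@,@,,
,,,@@,,
,,,,,,,
,,,,,,,
7) ,,,,,,,
,,,,,,,
,,@>,,,
,,@,@,,
,,,@@,,
,,,,,,,
,,,,,,,
8) ,,,,,,,
,,,,,,,
,,@@,,,
,,@v@,,
,,,@@,,
,,,,,,,
,,,,,,,
9) ,,,,,,,
,,,,,,,
,,@@,,,
,,<@@,,
,,,@@,,
,,,,,,,
,,,,,,,

west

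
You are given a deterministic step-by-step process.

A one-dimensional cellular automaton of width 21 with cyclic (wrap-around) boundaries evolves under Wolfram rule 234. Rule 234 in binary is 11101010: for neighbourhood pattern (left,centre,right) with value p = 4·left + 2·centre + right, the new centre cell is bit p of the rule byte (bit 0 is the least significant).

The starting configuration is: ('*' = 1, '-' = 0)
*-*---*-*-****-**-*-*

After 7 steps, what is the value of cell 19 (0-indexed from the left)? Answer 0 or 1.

1

[0] *-*---*-*-****-**-*-*
[1] **---*-*-*********-**
[2] **--*-*-*************
[3] **-*-*-**************
[4] ***-*-***************
[5] ****-****************
[6] *********************
[7] *********************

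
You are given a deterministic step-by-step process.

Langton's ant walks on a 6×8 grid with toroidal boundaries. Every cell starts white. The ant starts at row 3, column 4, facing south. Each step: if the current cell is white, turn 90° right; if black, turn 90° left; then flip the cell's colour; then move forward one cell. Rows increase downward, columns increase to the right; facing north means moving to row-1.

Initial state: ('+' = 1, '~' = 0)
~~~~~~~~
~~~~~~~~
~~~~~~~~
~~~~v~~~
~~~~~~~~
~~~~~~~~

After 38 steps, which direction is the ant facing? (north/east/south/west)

south

t=0: ~~~~~~~~
~~~~~~~~
~~~~~~~~
~~~~v~~~
~~~~~~~~
~~~~~~~~
t=1: ~~~~~~~~
~~~~~~~~
~~~~~~~~
~~~<+~~~
~~~~~~~~
~~~~~~~~
t=2: ~~~~~~~~
~~~~~~~~
~~~^~~~~
~~~++~~~
~~~~~~~~
~~~~~~~~
t=3: ~~~~~~~~
~~~~~~~~
~~~+>~~~
~~~++~~~
~~~~~~~~
~~~~~~~~
t=4: ~~~~~~~~
~~~~~~~~
~~~++~~~
~~~+v~~~
~~~~~~~~
~~~~~~~~
t=5: ~~~~~~~~
~~~~~~~~
~~~++~~~
~~~+~>~~
~~~~~~~~
~~~~~~~~
t=6: ~~~~~~~~
~~~~~~~~
~~~++~~~
~~~+~+~~
~~~~~v~~
~~~~~~~~
t=7: ~~~~~~~~
~~~~~~~~
~~~++~~~
~~~+~+~~
~~~~<+~~
~~~~~~~~
t=8: ~~~~~~~~
~~~~~~~~
~~~++~~~
~~~+^+~~
~~~~++~~
~~~~~~~~
t=9: ~~~~~~~~
~~~~~~~~
~~~++~~~
~~~++>~~
~~~~++~~
~~~~~~~~
t=10: ~~~~~~~~
~~~~~~~~
~~~++^~~
~~~++~~~
~~~~++~~
~~~~~~~~
t=11: ~~~~~~~~
~~~~~~~~
~~~+++>~
~~~++~~~
~~~~++~~
~~~~~~~~
t=12: ~~~~~~~~
~~~~~~~~
~~~++++~
~~~++~v~
~~~~++~~
~~~~~~~~
t=13: ~~~~~~~~
~~~~~~~~
~~~++++~
~~~++<+~
~~~~++~~
~~~~~~~~
t=14: ~~~~~~~~
~~~~~~~~
~~~++^+~
~~~++++~
~~~~++~~
~~~~~~~~
t=15: ~~~~~~~~
~~~~~~~~
~~~+<~+~
~~~++++~
~~~~++~~
~~~~~~~~
t=16: ~~~~~~~~
~~~~~~~~
~~~+~~+~
~~~+v++~
~~~~++~~
~~~~~~~~
t=17: ~~~~~~~~
~~~~~~~~
~~~+~~+~
~~~+~>+~
~~~~++~~
~~~~~~~~
t=18: ~~~~~~~~
~~~~~~~~
~~~+~^+~
~~~+~~+~
~~~~++~~
~~~~~~~~
t=19: ~~~~~~~~
~~~~~~~~
~~~+~+>~
~~~+~~+~
~~~~++~~
~~~~~~~~
t=20: ~~~~~~~~
~~~~~~^~
~~~+~+~~
~~~+~~+~
~~~~++~~
~~~~~~~~
t=21: ~~~~~~~~
~~~~~~+>
~~~+~+~~
~~~+~~+~
~~~~++~~
~~~~~~~~
t=22: ~~~~~~~~
~~~~~~++
~~~+~+~v
~~~+~~+~
~~~~++~~
~~~~~~~~
t=23: ~~~~~~~~
~~~~~~++
~~~+~+<+
~~~+~~+~
~~~~++~~
~~~~~~~~
t=24: ~~~~~~~~
~~~~~~^+
~~~+~+++
~~~+~~+~
~~~~++~~
~~~~~~~~
t=25: ~~~~~~~~
~~~~~<~+
~~~+~+++
~~~+~~+~
~~~~++~~
~~~~~~~~
t=26: ~~~~~^~~
~~~~~+~+
~~~+~+++
~~~+~~+~
~~~~++~~
~~~~~~~~
t=27: ~~~~~+>~
~~~~~+~+
~~~+~+++
~~~+~~+~
~~~~++~~
~~~~~~~~
t=28: ~~~~~++~
~~~~~+v+
~~~+~+++
~~~+~~+~
~~~~++~~
~~~~~~~~
t=29: ~~~~~++~
~~~~~<++
~~~+~+++
~~~+~~+~
~~~~++~~
~~~~~~~~
t=30: ~~~~~++~
~~~~~~++
~~~+~v++
~~~+~~+~
~~~~++~~
~~~~~~~~
t=31: ~~~~~++~
~~~~~~++
~~~+~~>+
~~~+~~+~
~~~~++~~
~~~~~~~~
t=32: ~~~~~++~
~~~~~~^+
~~~+~~~+
~~~+~~+~
~~~~++~~
~~~~~~~~
t=33: ~~~~~++~
~~~~~<~+
~~~+~~~+
~~~+~~+~
~~~~++~~
~~~~~~~~
t=34: ~~~~~^+~
~~~~~+~+
~~~+~~~+
~~~+~~+~
~~~~++~~
~~~~~~~~
t=35: ~~~~<~+~
~~~~~+~+
~~~+~~~+
~~~+~~+~
~~~~++~~
~~~~~~~~
t=36: ~~~~+~+~
~~~~~+~+
~~~+~~~+
~~~+~~+~
~~~~++~~
~~~~^~~~
t=37: ~~~~+~+~
~~~~~+~+
~~~+~~~+
~~~+~~+~
~~~~++~~
~~~~+>~~
t=38: ~~~~+v+~
~~~~~+~+
~~~+~~~+
~~~+~~+~
~~~~++~~
~~~~++~~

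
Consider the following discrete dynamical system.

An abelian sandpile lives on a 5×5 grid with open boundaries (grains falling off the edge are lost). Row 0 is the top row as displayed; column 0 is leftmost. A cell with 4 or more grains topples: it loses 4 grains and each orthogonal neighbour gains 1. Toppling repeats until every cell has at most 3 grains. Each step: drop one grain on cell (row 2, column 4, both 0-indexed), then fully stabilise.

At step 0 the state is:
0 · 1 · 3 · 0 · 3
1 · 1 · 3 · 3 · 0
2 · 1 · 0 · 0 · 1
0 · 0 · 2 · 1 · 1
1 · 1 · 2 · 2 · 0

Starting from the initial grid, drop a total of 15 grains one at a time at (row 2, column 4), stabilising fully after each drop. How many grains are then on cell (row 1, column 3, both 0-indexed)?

step 0: 0 · 1 · 3 · 0 · 3
1 · 1 · 3 · 3 · 0
2 · 1 · 0 · 0 · 1
0 · 0 · 2 · 1 · 1
1 · 1 · 2 · 2 · 0
step 1: 0 · 1 · 3 · 0 · 3
1 · 1 · 3 · 3 · 0
2 · 1 · 0 · 0 · 2
0 · 0 · 2 · 1 · 1
1 · 1 · 2 · 2 · 0
step 2: 0 · 1 · 3 · 0 · 3
1 · 1 · 3 · 3 · 0
2 · 1 · 0 · 0 · 3
0 · 0 · 2 · 1 · 1
1 · 1 · 2 · 2 · 0
step 3: 0 · 1 · 3 · 0 · 3
1 · 1 · 3 · 3 · 1
2 · 1 · 0 · 1 · 0
0 · 0 · 2 · 1 · 2
1 · 1 · 2 · 2 · 0
step 4: 0 · 1 · 3 · 0 · 3
1 · 1 · 3 · 3 · 1
2 · 1 · 0 · 1 · 1
0 · 0 · 2 · 1 · 2
1 · 1 · 2 · 2 · 0
step 5: 0 · 1 · 3 · 0 · 3
1 · 1 · 3 · 3 · 1
2 · 1 · 0 · 1 · 2
0 · 0 · 2 · 1 · 2
1 · 1 · 2 · 2 · 0
step 6: 0 · 1 · 3 · 0 · 3
1 · 1 · 3 · 3 · 1
2 · 1 · 0 · 1 · 3
0 · 0 · 2 · 1 · 2
1 · 1 · 2 · 2 · 0
step 7: 0 · 1 · 3 · 0 · 3
1 · 1 · 3 · 3 · 2
2 · 1 · 0 · 2 · 0
0 · 0 · 2 · 1 · 3
1 · 1 · 2 · 2 · 0
step 8: 0 · 1 · 3 · 0 · 3
1 · 1 · 3 · 3 · 2
2 · 1 · 0 · 2 · 1
0 · 0 · 2 · 1 · 3
1 · 1 · 2 · 2 · 0
step 9: 0 · 1 · 3 · 0 · 3
1 · 1 · 3 · 3 · 2
2 · 1 · 0 · 2 · 2
0 · 0 · 2 · 1 · 3
1 · 1 · 2 · 2 · 0
step 10: 0 · 1 · 3 · 0 · 3
1 · 1 · 3 · 3 · 2
2 · 1 · 0 · 2 · 3
0 · 0 · 2 · 1 · 3
1 · 1 · 2 · 2 · 0
step 11: 0 · 1 · 3 · 0 · 3
1 · 1 · 3 · 3 · 3
2 · 1 · 0 · 3 · 1
0 · 0 · 2 · 2 · 0
1 · 1 · 2 · 2 · 1
step 12: 0 · 1 · 3 · 0 · 3
1 · 1 · 3 · 3 · 3
2 · 1 · 0 · 3 · 2
0 · 0 · 2 · 2 · 0
1 · 1 · 2 · 2 · 1
step 13: 0 · 1 · 3 · 0 · 3
1 · 1 · 3 · 3 · 3
2 · 1 · 0 · 3 · 3
0 · 0 · 2 · 2 · 0
1 · 1 · 2 · 2 · 1
step 14: 0 · 2 · 0 · 3 · 0
1 · 2 · 1 · 2 · 2
2 · 1 · 2 · 1 · 2
0 · 0 · 2 · 3 · 1
1 · 1 · 2 · 2 · 1
step 15: 0 · 2 · 0 · 3 · 0
1 · 2 · 1 · 2 · 2
2 · 1 · 2 · 1 · 3
0 · 0 · 2 · 3 · 1
1 · 1 · 2 · 2 · 1

2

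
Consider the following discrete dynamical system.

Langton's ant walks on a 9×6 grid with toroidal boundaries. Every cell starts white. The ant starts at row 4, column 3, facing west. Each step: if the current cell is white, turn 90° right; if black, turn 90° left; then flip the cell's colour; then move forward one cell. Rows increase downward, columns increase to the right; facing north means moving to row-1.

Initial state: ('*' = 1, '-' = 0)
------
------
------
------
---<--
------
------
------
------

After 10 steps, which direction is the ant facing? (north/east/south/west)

east

[0] ------
------
------
------
---<--
------
------
------
------
[1] ------
------
------
---^--
---*--
------
------
------
------
[2] ------
------
------
---*>-
---*--
------
------
------
------
[3] ------
------
------
---**-
---*v-
------
------
------
------
[4] ------
------
------
---**-
---<*-
------
------
------
------
[5] ------
------
------
---**-
----*-
---v--
------
------
------
[6] ------
------
------
---**-
----*-
--<*--
------
------
------
[7] ------
------
------
---**-
--^-*-
--**--
------
------
------
[8] ------
------
------
---**-
--*>*-
--**--
------
------
------
[9] ------
------
------
---**-
--***-
--*v--
------
------
------
[10] ------
------
------
---**-
--***-
--*->-
------
------
------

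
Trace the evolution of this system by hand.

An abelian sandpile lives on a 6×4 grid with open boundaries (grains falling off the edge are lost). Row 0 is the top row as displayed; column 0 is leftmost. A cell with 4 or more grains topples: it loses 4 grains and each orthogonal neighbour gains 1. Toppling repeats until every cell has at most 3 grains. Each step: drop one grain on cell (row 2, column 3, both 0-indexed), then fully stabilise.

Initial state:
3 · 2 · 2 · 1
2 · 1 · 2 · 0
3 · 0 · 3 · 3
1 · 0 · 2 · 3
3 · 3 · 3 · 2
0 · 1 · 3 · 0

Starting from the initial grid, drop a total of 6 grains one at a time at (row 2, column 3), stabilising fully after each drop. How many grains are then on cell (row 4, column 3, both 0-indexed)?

0

gen 0: 3 · 2 · 2 · 1
2 · 1 · 2 · 0
3 · 0 · 3 · 3
1 · 0 · 2 · 3
3 · 3 · 3 · 2
0 · 1 · 3 · 0
gen 1: 3 · 2 · 2 · 1
2 · 1 · 3 · 1
3 · 1 · 1 · 2
2 · 2 · 1 · 2
0 · 1 · 3 · 0
1 · 3 · 0 · 2
gen 2: 3 · 2 · 2 · 1
2 · 1 · 3 · 1
3 · 1 · 1 · 3
2 · 2 · 1 · 2
0 · 1 · 3 · 0
1 · 3 · 0 · 2
gen 3: 3 · 2 · 2 · 1
2 · 1 · 3 · 2
3 · 1 · 2 · 0
2 · 2 · 1 · 3
0 · 1 · 3 · 0
1 · 3 · 0 · 2
gen 4: 3 · 2 · 2 · 1
2 · 1 · 3 · 2
3 · 1 · 2 · 1
2 · 2 · 1 · 3
0 · 1 · 3 · 0
1 · 3 · 0 · 2
gen 5: 3 · 2 · 2 · 1
2 · 1 · 3 · 2
3 · 1 · 2 · 2
2 · 2 · 1 · 3
0 · 1 · 3 · 0
1 · 3 · 0 · 2
gen 6: 3 · 2 · 2 · 1
2 · 1 · 3 · 2
3 · 1 · 2 · 3
2 · 2 · 1 · 3
0 · 1 · 3 · 0
1 · 3 · 0 · 2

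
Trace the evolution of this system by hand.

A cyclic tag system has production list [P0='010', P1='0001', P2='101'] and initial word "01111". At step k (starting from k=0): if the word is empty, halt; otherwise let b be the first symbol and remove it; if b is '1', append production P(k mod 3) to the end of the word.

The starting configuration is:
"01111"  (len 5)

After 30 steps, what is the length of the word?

gen 0: "01111"  (len 5)
gen 1: "1111"  (len 4)
gen 2: "1110001"  (len 7)
gen 3: "110001101"  (len 9)
gen 4: "10001101010"  (len 11)
gen 5: "00011010100001"  (len 14)
gen 6: "0011010100001"  (len 13)
gen 7: "011010100001"  (len 12)
gen 8: "11010100001"  (len 11)
gen 9: "1010100001101"  (len 13)
gen 10: "010100001101010"  (len 15)
gen 11: "10100001101010"  (len 14)
gen 12: "0100001101010101"  (len 16)
gen 13: "100001101010101"  (len 15)
gen 14: "000011010101010001"  (len 18)
gen 15: "00011010101010001"  (len 17)
gen 16: "0011010101010001"  (len 16)
gen 17: "011010101010001"  (len 15)
gen 18: "11010101010001"  (len 14)
gen 19: "1010101010001010"  (len 16)
gen 20: "0101010100010100001"  (len 19)
gen 21: "101010100010100001"  (len 18)
gen 22: "01010100010100001010"  (len 20)
gen 23: "1010100010100001010"  (len 19)
gen 24: "010100010100001010101"  (len 21)
gen 25: "10100010100001010101"  (len 20)
gen 26: "01000101000010101010001"  (len 23)
gen 27: "1000101000010101010001"  (len 22)
gen 28: "000101000010101010001010"  (len 24)
gen 29: "00101000010101010001010"  (len 23)
gen 30: "0101000010101010001010"  (len 22)

22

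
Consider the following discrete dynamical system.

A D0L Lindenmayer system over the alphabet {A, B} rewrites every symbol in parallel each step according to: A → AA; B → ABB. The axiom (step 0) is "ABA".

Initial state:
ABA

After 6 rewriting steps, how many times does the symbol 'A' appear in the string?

0) ABA
1) AAABBAA
2) AAAAAAABBABBAAAA
3) AAAAAAAAAAAAAAABBABBAAABBABBAAAAAAAA
4) AAAAAAAAAAAAAAAAAAAAAAAAAAAAAAABBABBAAABBABBAAAAAAABBABBAAABBABBAAAAAAAAAAAAAAAA
5) AAAAAAAAAAAAAAAAAAAAAAAAAAAAAAAAAAAAAAAAAAAAAAAAAAAAAAAAAA…ABBABBAAAAAAABBABBAAABBABBAAAAAAAAAAAAAAAAAAAAAAAAAAAAAAAA  (len 176)
6) AAAAAAAAAAAAAAAAAAAAAAAAAAAAAAAAAAAAAAAAAAAAAAAAAAAAAAAAAA…AAAAAAAAAAAAAAAAAAAAAAAAAAAAAAAAAAAAAAAAAAAAAAAAAAAAAAAAAA  (len 384)

320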